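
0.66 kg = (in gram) 660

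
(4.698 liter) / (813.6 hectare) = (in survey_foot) 1.894e-09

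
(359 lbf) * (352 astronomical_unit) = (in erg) 8.409e+23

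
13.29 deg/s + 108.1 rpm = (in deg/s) 661.9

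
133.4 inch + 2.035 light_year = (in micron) 1.925e+22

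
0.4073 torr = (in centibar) 0.0543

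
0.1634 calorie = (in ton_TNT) 1.634e-10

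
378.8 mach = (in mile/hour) 2.885e+05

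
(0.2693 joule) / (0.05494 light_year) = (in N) 5.181e-16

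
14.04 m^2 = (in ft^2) 151.1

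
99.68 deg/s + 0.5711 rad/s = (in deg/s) 132.4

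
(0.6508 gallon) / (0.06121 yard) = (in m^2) 0.04402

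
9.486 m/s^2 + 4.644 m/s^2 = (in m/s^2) 14.13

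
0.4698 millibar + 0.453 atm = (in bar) 0.4595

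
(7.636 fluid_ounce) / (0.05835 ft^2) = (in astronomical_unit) 2.785e-13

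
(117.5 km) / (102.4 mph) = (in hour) 0.713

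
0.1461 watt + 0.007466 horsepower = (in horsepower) 0.007662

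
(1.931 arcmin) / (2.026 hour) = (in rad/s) 7.701e-08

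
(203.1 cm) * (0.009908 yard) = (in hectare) 1.84e-06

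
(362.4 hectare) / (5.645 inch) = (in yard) 2.764e+07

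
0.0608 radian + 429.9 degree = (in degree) 433.4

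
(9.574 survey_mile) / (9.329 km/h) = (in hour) 1.652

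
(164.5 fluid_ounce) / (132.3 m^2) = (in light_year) 3.887e-21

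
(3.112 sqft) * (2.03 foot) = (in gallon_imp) 39.35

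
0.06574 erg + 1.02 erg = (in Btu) 1.029e-10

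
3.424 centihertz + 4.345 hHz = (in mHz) 4.345e+05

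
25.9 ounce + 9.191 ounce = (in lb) 2.193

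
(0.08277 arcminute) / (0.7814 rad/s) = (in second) 3.081e-05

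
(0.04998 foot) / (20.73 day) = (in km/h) 3.062e-08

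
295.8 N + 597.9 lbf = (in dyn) 2.955e+08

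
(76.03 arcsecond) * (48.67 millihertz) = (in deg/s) 0.001028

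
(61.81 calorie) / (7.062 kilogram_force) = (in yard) 4.084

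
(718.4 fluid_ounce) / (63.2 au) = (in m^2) 2.247e-15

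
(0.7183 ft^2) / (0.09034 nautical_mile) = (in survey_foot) 0.001309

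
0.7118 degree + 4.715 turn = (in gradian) 1887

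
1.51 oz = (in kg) 0.04281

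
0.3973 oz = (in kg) 0.01126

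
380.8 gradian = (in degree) 342.7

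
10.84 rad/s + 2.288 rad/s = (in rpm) 125.4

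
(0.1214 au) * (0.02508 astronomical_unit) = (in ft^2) 7.334e+20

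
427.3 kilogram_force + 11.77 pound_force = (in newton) 4243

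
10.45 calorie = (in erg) 4.372e+08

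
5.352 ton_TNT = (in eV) 1.398e+29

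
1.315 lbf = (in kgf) 0.5965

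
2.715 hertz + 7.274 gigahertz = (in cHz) 7.274e+11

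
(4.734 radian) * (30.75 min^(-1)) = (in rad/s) 2.426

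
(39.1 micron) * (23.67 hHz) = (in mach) 0.0002718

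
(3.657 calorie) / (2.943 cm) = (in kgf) 53.02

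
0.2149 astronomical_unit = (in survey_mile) 1.998e+07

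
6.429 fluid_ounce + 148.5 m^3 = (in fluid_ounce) 5.021e+06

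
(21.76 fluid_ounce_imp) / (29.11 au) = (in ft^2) 1.528e-15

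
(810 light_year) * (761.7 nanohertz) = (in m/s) 5.837e+12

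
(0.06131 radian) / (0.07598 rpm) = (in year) 2.443e-07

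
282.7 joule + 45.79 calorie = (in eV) 2.96e+21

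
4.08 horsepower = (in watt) 3042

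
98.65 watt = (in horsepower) 0.1323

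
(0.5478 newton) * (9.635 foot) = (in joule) 1.609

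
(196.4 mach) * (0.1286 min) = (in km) 516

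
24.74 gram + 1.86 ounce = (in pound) 0.1708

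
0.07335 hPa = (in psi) 0.001064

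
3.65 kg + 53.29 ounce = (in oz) 182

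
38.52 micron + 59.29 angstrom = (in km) 3.853e-08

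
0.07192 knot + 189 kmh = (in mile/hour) 117.5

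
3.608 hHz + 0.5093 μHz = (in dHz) 3608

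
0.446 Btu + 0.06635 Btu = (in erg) 5.406e+09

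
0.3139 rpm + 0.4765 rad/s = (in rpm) 4.864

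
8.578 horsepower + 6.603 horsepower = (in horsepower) 15.18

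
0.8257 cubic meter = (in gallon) 218.1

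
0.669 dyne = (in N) 6.69e-06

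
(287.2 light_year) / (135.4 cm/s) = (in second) 2.007e+18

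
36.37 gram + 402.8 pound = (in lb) 402.9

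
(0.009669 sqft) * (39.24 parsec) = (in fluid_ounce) 3.678e+19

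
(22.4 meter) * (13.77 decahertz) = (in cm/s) 3.084e+05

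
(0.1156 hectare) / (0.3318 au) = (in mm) 2.329e-05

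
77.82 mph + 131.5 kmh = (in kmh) 256.7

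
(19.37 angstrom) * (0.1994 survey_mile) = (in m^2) 6.216e-07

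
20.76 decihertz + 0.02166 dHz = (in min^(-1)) 124.7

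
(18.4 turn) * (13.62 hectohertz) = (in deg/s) 9.022e+06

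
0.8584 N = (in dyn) 8.584e+04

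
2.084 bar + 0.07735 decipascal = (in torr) 1563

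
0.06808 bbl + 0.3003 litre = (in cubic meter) 0.01112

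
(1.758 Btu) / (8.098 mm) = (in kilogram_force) 2.336e+04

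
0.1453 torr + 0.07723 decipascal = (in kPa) 0.01938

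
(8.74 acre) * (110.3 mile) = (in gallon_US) 1.659e+12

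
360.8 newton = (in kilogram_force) 36.79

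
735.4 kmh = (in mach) 0.5999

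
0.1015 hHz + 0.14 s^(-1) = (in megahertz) 1.029e-05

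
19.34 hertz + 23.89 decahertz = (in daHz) 25.82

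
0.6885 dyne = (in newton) 6.885e-06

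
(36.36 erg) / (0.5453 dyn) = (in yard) 0.7292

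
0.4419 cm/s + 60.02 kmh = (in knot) 32.42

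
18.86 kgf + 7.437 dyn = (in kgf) 18.86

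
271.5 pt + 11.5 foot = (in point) 1.021e+04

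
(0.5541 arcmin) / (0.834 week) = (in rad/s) 3.195e-10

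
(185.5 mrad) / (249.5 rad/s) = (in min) 1.239e-05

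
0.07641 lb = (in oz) 1.223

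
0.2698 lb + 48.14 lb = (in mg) 2.196e+07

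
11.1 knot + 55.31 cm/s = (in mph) 14.01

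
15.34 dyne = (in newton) 0.0001534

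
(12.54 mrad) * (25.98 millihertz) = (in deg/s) 0.01867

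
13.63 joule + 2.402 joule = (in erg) 1.603e+08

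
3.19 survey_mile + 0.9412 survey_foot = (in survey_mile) 3.19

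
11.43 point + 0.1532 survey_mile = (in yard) 269.6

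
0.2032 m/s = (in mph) 0.4545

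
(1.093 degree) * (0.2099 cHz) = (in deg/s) 0.002294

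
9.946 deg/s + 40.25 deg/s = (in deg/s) 50.2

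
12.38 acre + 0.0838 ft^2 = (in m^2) 5.01e+04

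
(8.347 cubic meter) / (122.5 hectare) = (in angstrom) 6.814e+04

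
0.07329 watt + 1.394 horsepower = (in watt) 1040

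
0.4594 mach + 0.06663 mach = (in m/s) 179.1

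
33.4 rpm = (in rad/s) 3.498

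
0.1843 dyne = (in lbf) 4.143e-07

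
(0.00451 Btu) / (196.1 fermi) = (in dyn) 2.426e+18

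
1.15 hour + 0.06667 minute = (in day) 0.04796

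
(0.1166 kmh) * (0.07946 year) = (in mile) 50.43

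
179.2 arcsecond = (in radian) 0.0008688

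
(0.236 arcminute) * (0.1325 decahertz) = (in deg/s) 0.005212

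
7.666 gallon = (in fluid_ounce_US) 981.2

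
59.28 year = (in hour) 5.193e+05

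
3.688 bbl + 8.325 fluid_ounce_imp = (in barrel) 3.689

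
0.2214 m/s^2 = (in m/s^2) 0.2214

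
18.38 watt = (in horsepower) 0.02465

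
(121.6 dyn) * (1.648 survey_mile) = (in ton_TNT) 7.708e-10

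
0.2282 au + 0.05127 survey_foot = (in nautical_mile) 1.843e+07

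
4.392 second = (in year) 1.393e-07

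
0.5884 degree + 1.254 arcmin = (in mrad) 10.63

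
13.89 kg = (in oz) 490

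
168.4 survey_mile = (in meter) 2.71e+05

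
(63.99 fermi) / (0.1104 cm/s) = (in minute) 9.66e-13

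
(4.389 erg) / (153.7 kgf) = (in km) 2.912e-13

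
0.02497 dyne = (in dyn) 0.02497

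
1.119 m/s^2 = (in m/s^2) 1.119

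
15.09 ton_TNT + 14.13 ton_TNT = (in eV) 7.631e+29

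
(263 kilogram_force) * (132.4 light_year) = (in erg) 3.231e+28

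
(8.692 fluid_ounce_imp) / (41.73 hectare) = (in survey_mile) 3.677e-13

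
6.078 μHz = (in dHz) 6.078e-05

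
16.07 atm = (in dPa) 1.628e+07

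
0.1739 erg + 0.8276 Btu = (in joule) 873.2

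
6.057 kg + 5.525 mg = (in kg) 6.057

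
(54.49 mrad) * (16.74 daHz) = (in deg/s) 522.6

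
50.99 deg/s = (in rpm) 8.498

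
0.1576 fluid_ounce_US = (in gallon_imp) 0.001025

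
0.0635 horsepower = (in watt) 47.35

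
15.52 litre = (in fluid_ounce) 524.8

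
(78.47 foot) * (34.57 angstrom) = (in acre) 2.043e-11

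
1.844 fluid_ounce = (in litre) 0.05453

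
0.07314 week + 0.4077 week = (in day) 3.366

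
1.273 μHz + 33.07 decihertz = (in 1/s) 3.307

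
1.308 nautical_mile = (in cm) 2.422e+05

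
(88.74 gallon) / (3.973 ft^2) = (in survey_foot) 2.986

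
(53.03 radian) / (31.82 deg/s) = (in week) 0.0001579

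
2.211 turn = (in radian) 13.89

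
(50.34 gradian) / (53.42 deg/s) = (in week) 1.402e-06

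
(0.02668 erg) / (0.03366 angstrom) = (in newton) 792.6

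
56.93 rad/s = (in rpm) 543.6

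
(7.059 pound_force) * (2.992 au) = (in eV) 8.772e+31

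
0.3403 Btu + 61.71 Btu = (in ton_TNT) 1.565e-05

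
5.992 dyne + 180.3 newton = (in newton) 180.3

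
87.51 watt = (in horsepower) 0.1174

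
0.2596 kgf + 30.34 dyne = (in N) 2.546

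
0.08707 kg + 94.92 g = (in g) 182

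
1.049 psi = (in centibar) 7.233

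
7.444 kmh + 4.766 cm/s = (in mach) 0.006213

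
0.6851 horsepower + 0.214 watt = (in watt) 511.1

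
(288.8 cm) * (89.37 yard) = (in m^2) 236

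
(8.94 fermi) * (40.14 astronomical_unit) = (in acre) 1.327e-05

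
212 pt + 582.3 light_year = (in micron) 5.509e+24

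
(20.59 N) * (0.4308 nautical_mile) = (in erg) 1.643e+11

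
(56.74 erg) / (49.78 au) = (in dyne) 7.619e-14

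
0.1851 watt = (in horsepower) 0.0002482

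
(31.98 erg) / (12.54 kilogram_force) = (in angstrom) 260.1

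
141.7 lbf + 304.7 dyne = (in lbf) 141.7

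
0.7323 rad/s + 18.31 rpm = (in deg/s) 151.8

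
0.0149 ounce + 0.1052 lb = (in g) 48.14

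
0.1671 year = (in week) 8.713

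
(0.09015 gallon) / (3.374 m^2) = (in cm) 0.01011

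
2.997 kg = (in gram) 2997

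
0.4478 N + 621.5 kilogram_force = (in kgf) 621.5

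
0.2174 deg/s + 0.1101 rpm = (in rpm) 0.1463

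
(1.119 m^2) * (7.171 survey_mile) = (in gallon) 3.412e+06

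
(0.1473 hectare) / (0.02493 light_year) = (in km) 6.245e-15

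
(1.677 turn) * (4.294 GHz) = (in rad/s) 4.525e+10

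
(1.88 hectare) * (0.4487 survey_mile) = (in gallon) 3.586e+09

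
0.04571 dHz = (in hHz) 4.571e-05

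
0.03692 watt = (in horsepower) 4.951e-05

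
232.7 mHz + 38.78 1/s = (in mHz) 3.901e+04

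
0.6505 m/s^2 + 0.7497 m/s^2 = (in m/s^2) 1.4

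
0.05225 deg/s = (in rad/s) 0.0009119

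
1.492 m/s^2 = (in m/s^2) 1.492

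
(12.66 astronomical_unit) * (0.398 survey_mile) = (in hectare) 1.213e+11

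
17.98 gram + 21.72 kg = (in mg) 2.174e+07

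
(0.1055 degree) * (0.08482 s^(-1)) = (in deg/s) 0.008949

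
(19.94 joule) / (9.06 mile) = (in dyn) 136.8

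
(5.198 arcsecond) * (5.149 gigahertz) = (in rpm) 1.239e+06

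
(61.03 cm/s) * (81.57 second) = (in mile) 0.03093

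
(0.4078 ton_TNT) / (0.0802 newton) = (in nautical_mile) 1.149e+07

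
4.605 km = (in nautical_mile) 2.487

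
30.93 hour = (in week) 0.1841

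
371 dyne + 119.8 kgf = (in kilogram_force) 119.8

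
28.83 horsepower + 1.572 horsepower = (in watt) 2.267e+04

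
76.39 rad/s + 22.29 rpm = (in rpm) 751.8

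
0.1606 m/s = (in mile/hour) 0.3593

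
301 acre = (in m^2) 1.218e+06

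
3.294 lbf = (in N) 14.65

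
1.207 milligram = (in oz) 4.258e-05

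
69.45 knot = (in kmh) 128.6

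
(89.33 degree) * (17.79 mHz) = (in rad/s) 0.02774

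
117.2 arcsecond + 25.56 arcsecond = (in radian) 0.0006921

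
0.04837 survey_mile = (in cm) 7784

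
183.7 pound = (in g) 8.332e+04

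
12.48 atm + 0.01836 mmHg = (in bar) 12.65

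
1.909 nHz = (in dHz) 1.909e-08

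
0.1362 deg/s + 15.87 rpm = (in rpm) 15.89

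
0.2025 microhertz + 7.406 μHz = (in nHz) 7608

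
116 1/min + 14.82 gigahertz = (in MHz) 1.482e+04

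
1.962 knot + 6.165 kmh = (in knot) 5.291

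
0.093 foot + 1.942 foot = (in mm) 620.3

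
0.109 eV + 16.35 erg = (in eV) 1.02e+13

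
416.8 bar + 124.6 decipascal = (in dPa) 4.168e+08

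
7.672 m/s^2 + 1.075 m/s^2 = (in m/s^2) 8.747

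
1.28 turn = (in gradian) 512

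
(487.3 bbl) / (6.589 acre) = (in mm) 2.906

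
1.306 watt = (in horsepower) 0.001751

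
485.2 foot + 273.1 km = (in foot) 8.965e+05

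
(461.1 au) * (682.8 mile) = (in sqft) 8.159e+20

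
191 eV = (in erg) 3.06e-10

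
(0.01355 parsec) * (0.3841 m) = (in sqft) 1.729e+15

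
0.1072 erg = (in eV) 6.691e+10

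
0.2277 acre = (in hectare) 0.09215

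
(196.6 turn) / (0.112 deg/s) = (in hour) 175.5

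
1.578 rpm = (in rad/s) 0.1652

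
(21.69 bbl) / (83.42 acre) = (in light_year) 1.08e-21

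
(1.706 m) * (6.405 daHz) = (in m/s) 109.3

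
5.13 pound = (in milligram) 2.327e+06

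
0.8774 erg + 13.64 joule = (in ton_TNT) 3.26e-09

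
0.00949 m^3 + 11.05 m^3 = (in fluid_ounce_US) 3.74e+05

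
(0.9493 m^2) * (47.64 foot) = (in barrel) 86.7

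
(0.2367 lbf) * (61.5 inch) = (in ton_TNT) 3.931e-10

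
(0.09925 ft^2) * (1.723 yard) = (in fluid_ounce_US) 491.2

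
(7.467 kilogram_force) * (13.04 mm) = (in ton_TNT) 2.282e-10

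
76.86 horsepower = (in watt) 5.731e+04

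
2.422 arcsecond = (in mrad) 0.01174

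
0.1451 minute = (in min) 0.1451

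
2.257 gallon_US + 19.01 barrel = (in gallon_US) 800.7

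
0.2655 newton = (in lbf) 0.05969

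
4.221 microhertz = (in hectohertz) 4.221e-08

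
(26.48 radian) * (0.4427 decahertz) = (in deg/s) 6717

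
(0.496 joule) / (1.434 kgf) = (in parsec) 1.143e-18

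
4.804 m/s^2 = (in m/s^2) 4.804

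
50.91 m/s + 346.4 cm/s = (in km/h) 195.7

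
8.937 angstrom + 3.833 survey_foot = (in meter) 1.168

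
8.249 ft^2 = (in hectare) 7.664e-05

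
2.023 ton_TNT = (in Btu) 8.023e+06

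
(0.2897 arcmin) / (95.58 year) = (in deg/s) 1.602e-12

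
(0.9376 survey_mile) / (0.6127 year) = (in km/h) 0.0002811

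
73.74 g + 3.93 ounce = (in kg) 0.1852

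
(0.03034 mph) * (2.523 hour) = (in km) 0.1232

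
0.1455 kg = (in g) 145.5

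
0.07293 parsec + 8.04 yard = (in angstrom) 2.25e+25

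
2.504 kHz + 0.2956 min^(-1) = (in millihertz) 2.504e+06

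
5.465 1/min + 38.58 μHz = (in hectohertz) 0.0009112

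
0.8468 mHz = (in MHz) 8.468e-10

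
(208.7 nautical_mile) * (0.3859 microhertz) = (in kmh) 0.537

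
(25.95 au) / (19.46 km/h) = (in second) 7.182e+11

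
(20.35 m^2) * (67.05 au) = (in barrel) 1.284e+15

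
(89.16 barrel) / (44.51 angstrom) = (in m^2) 3.185e+09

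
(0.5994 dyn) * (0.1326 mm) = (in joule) 7.948e-10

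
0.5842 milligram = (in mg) 0.5842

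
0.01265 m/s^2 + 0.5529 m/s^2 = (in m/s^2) 0.5655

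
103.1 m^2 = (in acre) 0.02548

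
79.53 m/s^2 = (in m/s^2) 79.53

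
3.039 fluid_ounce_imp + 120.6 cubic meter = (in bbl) 758.6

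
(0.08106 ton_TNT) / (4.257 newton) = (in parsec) 2.582e-09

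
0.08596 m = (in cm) 8.596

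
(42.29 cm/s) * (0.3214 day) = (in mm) 1.174e+07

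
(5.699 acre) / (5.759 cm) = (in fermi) 4.005e+20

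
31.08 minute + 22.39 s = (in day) 0.02184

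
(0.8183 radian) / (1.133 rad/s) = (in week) 1.194e-06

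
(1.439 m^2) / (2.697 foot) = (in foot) 5.743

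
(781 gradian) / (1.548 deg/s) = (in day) 0.005255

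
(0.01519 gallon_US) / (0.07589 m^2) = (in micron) 757.7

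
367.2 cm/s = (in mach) 0.01078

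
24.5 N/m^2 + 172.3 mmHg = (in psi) 3.335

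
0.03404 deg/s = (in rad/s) 0.0005941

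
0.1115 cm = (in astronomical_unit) 7.453e-15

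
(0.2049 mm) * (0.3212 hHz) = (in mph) 0.01472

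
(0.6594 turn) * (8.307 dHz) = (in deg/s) 197.2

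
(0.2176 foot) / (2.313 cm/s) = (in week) 4.741e-06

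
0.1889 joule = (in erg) 1.889e+06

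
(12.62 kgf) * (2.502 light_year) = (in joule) 2.929e+18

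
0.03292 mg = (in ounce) 1.161e-06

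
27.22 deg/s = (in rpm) 4.537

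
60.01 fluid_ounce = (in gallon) 0.4688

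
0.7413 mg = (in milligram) 0.7413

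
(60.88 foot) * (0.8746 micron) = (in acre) 4.01e-09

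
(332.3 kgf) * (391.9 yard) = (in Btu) 1107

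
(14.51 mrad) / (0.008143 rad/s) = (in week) 2.946e-06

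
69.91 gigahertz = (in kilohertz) 6.991e+07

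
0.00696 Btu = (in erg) 7.343e+07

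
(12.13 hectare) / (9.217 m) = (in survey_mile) 8.178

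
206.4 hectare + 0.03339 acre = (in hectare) 206.4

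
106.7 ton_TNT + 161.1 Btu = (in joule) 4.464e+11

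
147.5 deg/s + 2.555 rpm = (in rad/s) 2.842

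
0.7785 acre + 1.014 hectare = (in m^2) 1.329e+04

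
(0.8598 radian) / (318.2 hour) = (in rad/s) 7.506e-07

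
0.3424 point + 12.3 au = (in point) 5.216e+15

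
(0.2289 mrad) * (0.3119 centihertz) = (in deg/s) 4.091e-05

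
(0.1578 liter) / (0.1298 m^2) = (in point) 3.446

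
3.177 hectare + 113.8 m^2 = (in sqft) 3.432e+05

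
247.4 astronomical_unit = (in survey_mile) 2.3e+10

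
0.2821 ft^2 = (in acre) 6.476e-06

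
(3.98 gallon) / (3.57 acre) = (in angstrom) 1.043e+04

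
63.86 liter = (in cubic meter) 0.06386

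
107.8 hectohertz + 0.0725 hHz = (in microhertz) 1.079e+10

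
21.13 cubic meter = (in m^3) 21.13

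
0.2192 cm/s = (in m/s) 0.002192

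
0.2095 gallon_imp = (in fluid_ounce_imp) 33.52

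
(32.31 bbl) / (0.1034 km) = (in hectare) 4.968e-06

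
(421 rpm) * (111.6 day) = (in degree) 2.436e+10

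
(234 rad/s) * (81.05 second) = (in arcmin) 6.52e+07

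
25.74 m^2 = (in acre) 0.00636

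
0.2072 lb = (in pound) 0.2072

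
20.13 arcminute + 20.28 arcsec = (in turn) 0.0009476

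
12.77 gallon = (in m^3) 0.04834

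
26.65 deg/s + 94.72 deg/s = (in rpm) 20.23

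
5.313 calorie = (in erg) 2.223e+08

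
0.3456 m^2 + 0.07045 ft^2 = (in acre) 8.702e-05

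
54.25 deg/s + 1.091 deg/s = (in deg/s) 55.34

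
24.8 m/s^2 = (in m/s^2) 24.8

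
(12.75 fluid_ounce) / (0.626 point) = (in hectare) 0.0001707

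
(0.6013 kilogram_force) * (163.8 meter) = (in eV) 6.029e+21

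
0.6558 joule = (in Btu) 0.0006216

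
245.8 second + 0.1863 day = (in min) 272.4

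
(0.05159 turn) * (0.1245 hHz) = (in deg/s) 231.2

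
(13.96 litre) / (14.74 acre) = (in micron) 0.234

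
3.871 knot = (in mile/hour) 4.455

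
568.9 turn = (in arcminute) 1.229e+07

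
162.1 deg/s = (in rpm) 27.02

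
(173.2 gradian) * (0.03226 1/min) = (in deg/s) 0.08381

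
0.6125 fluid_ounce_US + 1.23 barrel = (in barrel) 1.23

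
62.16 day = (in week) 8.88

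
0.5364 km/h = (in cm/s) 14.9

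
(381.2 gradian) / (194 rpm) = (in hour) 8.187e-05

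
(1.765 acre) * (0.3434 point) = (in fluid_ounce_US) 2.926e+04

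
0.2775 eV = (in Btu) 4.214e-23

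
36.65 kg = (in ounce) 1293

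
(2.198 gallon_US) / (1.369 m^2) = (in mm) 6.078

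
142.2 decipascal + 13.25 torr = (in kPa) 1.781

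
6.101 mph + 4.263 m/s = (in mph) 15.64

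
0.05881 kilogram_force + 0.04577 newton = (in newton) 0.6225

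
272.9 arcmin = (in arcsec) 1.637e+04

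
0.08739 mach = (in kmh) 107.1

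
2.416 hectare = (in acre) 5.97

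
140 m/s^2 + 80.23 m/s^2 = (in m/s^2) 220.2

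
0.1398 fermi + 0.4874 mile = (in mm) 7.844e+05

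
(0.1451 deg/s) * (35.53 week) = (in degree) 3.118e+06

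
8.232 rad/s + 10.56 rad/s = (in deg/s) 1077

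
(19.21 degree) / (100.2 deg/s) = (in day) 2.219e-06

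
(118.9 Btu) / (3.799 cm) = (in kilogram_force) 3.367e+05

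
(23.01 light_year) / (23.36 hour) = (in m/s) 2.589e+12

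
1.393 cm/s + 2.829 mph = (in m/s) 1.279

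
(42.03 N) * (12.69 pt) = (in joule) 0.1882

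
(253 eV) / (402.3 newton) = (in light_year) 1.065e-35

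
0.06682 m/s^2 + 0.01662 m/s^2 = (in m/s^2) 0.08344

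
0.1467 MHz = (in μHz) 1.467e+11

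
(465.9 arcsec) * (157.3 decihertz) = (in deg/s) 2.036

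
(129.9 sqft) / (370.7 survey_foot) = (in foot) 0.3504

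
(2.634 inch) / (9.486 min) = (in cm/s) 0.01175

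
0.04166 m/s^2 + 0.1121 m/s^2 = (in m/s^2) 0.1538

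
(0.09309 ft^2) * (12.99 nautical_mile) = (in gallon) 5.496e+04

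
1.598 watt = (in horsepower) 0.002143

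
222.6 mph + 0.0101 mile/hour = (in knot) 193.4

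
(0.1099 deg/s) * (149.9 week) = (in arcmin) 5.978e+08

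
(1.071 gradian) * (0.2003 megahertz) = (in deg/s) 1.931e+05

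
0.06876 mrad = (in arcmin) 0.2364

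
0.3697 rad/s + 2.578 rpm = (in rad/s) 0.6397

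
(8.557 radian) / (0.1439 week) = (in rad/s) 9.832e-05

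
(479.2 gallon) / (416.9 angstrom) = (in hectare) 4351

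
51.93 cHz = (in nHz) 5.193e+08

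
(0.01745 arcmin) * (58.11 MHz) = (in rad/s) 295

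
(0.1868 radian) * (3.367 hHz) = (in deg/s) 3604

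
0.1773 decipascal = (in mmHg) 0.000133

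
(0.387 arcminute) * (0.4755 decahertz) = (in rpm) 0.005112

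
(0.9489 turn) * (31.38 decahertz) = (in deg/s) 1.072e+05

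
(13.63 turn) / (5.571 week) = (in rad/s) 2.542e-05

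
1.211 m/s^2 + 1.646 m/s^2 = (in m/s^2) 2.857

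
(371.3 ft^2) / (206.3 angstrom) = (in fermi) 1.672e+24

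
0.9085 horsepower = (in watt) 677.5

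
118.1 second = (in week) 0.0001953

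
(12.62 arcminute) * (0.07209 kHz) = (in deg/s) 15.16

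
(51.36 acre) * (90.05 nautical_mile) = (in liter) 3.466e+13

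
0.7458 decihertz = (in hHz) 0.0007458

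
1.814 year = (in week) 94.59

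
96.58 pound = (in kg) 43.81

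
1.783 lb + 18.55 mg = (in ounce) 28.53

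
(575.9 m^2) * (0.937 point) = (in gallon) 50.29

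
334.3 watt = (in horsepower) 0.4483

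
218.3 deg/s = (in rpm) 36.38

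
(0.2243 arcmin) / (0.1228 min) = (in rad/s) 8.855e-06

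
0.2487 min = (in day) 0.0001727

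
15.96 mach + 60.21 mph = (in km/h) 1.966e+04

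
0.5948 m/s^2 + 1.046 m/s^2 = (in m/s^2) 1.641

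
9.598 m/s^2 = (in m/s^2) 9.598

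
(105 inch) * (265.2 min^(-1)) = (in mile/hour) 26.37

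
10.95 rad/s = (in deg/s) 627.4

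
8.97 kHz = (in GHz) 8.97e-06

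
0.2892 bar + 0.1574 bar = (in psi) 6.477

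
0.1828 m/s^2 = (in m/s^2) 0.1828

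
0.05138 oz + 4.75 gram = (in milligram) 6207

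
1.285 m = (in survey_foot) 4.216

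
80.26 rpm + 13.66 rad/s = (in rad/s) 22.06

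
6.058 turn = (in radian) 38.06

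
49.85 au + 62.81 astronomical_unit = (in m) 1.685e+13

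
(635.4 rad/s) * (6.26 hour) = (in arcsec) 2.954e+12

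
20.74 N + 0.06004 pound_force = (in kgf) 2.142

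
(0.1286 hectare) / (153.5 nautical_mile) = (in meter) 0.004524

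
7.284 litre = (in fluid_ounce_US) 246.3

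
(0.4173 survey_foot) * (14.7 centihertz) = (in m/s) 0.0187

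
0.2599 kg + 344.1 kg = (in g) 3.444e+05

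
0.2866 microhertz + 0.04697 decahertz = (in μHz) 4.697e+05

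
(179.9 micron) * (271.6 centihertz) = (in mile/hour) 0.001093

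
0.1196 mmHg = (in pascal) 15.95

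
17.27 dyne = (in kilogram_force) 1.761e-05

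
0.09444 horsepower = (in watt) 70.42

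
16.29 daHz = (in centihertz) 1.629e+04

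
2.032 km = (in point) 5.76e+06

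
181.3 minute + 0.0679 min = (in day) 0.1259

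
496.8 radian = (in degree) 2.846e+04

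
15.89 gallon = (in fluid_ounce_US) 2034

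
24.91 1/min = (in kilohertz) 0.0004152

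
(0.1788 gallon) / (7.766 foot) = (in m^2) 0.0002859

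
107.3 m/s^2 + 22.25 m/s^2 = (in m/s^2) 129.6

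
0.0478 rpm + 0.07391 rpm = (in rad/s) 0.01275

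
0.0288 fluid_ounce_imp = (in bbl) 5.147e-06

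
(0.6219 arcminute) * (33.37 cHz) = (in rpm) 0.0005765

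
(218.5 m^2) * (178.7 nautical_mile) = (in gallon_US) 1.91e+10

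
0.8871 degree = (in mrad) 15.48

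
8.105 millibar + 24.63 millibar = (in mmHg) 24.55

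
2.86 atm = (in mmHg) 2174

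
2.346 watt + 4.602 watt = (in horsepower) 0.009317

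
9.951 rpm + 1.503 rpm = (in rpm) 11.45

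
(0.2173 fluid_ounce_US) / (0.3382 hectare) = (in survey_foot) 6.234e-09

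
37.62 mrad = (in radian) 0.03762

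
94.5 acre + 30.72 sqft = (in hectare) 38.24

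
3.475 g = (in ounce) 0.1226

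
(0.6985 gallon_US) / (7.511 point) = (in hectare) 9.979e-05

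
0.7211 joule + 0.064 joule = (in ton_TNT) 1.876e-10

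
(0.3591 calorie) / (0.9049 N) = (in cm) 166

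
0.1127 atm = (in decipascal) 1.142e+05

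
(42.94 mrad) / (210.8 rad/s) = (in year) 6.459e-12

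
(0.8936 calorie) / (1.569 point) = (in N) 6755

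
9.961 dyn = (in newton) 9.961e-05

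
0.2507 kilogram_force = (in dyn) 2.459e+05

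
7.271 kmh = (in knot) 3.926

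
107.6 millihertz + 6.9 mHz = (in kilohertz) 0.0001145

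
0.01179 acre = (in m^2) 47.71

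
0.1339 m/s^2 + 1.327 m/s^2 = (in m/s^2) 1.461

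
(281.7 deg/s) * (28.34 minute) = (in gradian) 5.322e+05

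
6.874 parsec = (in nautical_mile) 1.145e+14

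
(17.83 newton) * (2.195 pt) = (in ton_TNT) 3.3e-12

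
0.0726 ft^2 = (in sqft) 0.0726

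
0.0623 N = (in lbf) 0.01401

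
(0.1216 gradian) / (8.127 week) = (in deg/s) 2.227e-08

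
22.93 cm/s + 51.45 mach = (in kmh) 6.307e+04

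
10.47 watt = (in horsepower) 0.01404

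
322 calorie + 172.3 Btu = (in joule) 1.831e+05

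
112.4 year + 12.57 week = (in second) 3.552e+09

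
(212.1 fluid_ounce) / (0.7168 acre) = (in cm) 0.0002162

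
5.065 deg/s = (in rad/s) 0.0884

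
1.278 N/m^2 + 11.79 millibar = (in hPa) 11.8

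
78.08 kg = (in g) 7.808e+04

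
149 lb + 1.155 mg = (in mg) 6.759e+07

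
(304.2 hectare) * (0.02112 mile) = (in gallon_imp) 2.274e+10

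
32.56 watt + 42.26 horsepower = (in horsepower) 42.3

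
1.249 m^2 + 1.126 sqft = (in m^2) 1.354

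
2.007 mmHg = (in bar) 0.002676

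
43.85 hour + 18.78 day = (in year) 0.05646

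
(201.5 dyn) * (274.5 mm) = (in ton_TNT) 1.322e-13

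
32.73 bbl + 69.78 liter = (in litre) 5273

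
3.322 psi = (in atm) 0.226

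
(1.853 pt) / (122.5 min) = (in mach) 2.612e-10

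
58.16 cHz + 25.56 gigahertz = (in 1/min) 1.534e+12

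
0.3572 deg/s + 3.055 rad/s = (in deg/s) 175.4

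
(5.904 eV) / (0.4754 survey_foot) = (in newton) 6.528e-18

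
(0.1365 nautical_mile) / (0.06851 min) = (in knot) 119.5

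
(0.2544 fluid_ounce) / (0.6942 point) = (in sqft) 0.3307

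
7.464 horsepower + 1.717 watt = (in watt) 5568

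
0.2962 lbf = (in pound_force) 0.2962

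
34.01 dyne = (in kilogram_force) 3.468e-05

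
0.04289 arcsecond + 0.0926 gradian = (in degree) 0.08335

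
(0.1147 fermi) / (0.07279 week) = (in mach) 7.652e-24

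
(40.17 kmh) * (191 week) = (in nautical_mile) 6.96e+05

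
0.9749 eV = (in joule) 1.562e-19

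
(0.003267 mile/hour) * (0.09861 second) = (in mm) 0.144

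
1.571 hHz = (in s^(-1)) 157.1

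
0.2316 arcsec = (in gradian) 7.148e-05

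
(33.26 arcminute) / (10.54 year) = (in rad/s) 2.911e-11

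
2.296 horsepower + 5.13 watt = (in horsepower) 2.303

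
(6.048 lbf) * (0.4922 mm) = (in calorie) 0.003165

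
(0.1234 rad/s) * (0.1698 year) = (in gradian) 4.207e+07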